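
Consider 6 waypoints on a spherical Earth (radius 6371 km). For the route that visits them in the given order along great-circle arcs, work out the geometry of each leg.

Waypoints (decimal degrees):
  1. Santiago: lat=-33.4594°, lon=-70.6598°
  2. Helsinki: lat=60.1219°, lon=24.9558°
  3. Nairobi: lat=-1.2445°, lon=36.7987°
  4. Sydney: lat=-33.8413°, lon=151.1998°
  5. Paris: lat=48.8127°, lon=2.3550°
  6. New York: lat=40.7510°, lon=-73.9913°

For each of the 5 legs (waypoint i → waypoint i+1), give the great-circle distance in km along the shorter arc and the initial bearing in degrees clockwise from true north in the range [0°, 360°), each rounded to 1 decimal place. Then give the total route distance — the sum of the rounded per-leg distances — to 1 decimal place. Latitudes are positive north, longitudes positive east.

Leg 1: dist=13482.1 km, bearing=35.4°
Leg 2: dist=6900.3 km, bearing=166.6°
Leg 3: dist=12156.6 km, bearing=126.7°
Leg 4: dist=16959.4 km, bearing=312.4°
Leg 5: dist=5835.7 km, bearing=291.9°
Total: 55334.1 km

Leg 1: φ1=-0.5839767, φ2=1.0493251, Δφ=1.6333018, Δλ=1.6688070 rad; a=sin²(Δφ/2)+cosφ1·cosφ2·sin²(Δλ/2)=0.7593665606; c=2·atan2(√a, √(1-a))=2.116164770; dist=6371·c=13482.086 ≈ 13482.1 km; running total=13482.1 km
Leg 1 bearing: y=sinΔλ·cosφ2=0.49576560, x=cosφ1·sinφ2-sinφ1·cosφ2·cosΔλ=0.69651448; θ=atan2(y, x)=35.4425° ≈ 35.4°
Leg 2: φ1=1.0493251, φ2=-0.0217206, Δφ=-1.0710457, Δλ=0.2066976 rad; a=sin²(Δφ/2)+cosφ1·cosφ2·sin²(Δλ/2)=0.2656973019; c=2·atan2(√a, √(1-a))=1.083084875; dist=6371·c=6900.334 ≈ 6900.3 km; running total=20382.4 km
Leg 2 bearing: y=sinΔλ·cosφ2=0.20518051, x=cosφ1·sinφ2-sinφ1·cosφ2·cosΔλ=-0.85924964; θ=atan2(y, x)=166.5698° ≈ 166.6°
Leg 3: φ1=-0.0217206, φ2=-0.5906421, Δφ=-0.5689215, Δλ=1.9966759 rad; a=sin²(Δφ/2)+cosφ1·cosφ2·sin²(Δλ/2)=0.6654780324; c=2·atan2(√a, √(1-a))=1.908112883; dist=6371·c=12156.587 ≈ 12156.6 km; running total=32539.0 km
Leg 3 bearing: y=sinΔλ·cosφ2=0.75639202, x=cosφ1·sinφ2-sinφ1·cosφ2·cosΔλ=-0.56421556; θ=atan2(y, x)=126.7204° ≈ 126.7°
Leg 4: φ1=-0.5906421, φ2=0.8519423, Δφ=1.4425844, Δλ=-2.5978318 rad; a=sin²(Δφ/2)+cosφ1·cosφ2·sin²(Δλ/2)=0.9435833198; c=2·atan2(√a, √(1-a))=2.661964646; dist=6371·c=16959.377 ≈ 16959.4 km; running total=49498.4 km
Leg 4 bearing: y=sinΔλ·cosφ2=-0.34069199, x=cosφ1·sinφ2-sinφ1·cosφ2·cosΔλ=0.31123033; θ=atan2(y, x)=-47.5875° <0 so +360° → 312.4125° ≈ 312.4°
Leg 5: φ1=0.8519423, φ2=0.7112391, Δφ=-0.1407032, Δλ=-1.3324943 rad; a=sin²(Δφ/2)+cosφ1·cosφ2·sin²(Δλ/2)=0.1954948677; c=2·atan2(√a, √(1-a))=0.915984169; dist=6371·c=5835.735 ≈ 5835.7 km; running total=55334.1 km
Leg 5 bearing: y=sinΔλ·cosφ2=-0.73614527, x=cosφ1·sinφ2-sinφ1·cosφ2·cosΔλ=0.29529077; θ=atan2(y, x)=-68.1427° <0 so +360° → 291.8573° ≈ 291.9°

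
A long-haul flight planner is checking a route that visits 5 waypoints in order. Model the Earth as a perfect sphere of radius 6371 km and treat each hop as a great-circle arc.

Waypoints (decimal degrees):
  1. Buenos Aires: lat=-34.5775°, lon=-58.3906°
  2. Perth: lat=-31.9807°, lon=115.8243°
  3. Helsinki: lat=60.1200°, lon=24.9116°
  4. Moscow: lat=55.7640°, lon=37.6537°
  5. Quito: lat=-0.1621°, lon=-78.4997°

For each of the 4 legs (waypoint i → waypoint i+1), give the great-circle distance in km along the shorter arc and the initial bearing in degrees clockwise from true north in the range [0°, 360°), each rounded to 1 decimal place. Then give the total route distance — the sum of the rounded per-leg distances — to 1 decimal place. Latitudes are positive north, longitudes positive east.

Leg 1: dist=12589.5 km, bearing=174.7°
Leg 2: dist=13095.7 km, bearing=325.7°
Leg 3: dist=892.3 km, bearing=117.3°
Leg 4: dist=11619.5 km, bearing=292.0°
Total: 38197.0 km

Leg 1: φ1=-0.6034912, φ2=-0.5581685, Δφ=0.0453227, Δλ=3.0406236 rad; a=sin²(Δφ/2)+cosφ1·cosφ2·sin²(Δλ/2)=0.6971301863; c=2·atan2(√a, √(1-a))=1.976059220; dist=6371·c=12589.473 ≈ 12589.5 km; running total=12589.5 km
Leg 1 bearing: y=sinΔλ·cosφ2=0.08549918, x=cosφ1·sinφ2-sinφ1·cosφ2·cosΔλ=-0.91501292; θ=atan2(y, x)=174.6618° ≈ 174.7°
Leg 2: φ1=-0.5581685, φ2=1.0492919, Δφ=1.6074605, Δλ=-1.5867259 rad; a=sin²(Δφ/2)+cosφ1·cosφ2·sin²(Δλ/2)=0.7329804536; c=2·atan2(√a, √(1-a))=2.055516638; dist=6371·c=13095.696 ≈ 13095.7 km; running total=25685.2 km
Leg 2 bearing: y=sinΔλ·cosφ2=-0.49812190, x=cosφ1·sinφ2-sinφ1·cosφ2·cosΔλ=0.73126945; θ=atan2(y, x)=-34.2617° <0 so +360° → 325.7383° ≈ 325.7°
Leg 3: φ1=1.0492919, φ2=0.9732654, Δφ=-0.0760265, Δλ=0.2223916 rad; a=sin²(Δφ/2)+cosφ1·cosφ2·sin²(Δλ/2)=0.0048955819; c=2·atan2(√a, √(1-a))=0.140051301; dist=6371·c=892.267 ≈ 892.3 km; running total=26577.5 km
Leg 3 bearing: y=sinΔλ·cosφ2=0.12408936, x=cosφ1·sinφ2-sinφ1·cosφ2·cosΔλ=-0.06393974; θ=atan2(y, x)=117.2608° ≈ 117.3°
Leg 4: φ1=0.9732654, φ2=-0.0028292, Δφ=-0.9760946, Δλ=-2.0272593 rad; a=sin²(Δφ/2)+cosφ1·cosφ2·sin²(Δλ/2)=0.6251599025; c=2·atan2(√a, √(1-a))=1.823806889; dist=6371·c=11619.474 ≈ 11619.5 km; running total=38197.0 km
Leg 4 bearing: y=sinΔλ·cosφ2=-0.89761357, x=cosφ1·sinφ2-sinφ1·cosφ2·cosΔλ=0.36280832; θ=atan2(y, x)=-67.9918° <0 so +360° → 292.0082° ≈ 292.0°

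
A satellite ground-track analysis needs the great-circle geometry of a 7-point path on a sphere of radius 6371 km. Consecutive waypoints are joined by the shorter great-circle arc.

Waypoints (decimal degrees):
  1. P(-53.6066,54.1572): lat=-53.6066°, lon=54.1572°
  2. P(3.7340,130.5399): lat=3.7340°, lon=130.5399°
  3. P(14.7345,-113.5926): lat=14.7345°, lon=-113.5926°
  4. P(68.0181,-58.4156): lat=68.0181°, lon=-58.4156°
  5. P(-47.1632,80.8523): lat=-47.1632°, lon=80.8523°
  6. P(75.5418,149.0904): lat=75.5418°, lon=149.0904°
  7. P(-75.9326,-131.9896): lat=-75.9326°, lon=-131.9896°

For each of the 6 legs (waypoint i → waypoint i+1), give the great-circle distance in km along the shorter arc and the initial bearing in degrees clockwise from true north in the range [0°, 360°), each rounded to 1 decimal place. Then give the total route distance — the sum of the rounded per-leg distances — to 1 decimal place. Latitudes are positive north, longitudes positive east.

Leg 1: dist=9452.8 km, bearing=76.8°
Leg 2: dist=12660.5 km, bearing=72.1°
Leg 3: dist=7086.7 km, bearing=20.0°
Leg 4: dist=16767.1 km, bearing=65.4°
Leg 5: dist=14491.6 km, bearing=17.7°
Leg 6: dist=17576.4 km, bearing=140.3°
Total: 78035.1 km

Leg 1: φ1=-0.9356117, φ2=0.0651706, Δφ=1.0007823, Δλ=1.3331296 rad; a=sin²(Δφ/2)+cosφ1·cosφ2·sin²(Δλ/2)=0.4565145937; c=2·atan2(√a, √(1-a))=1.483715499; dist=6371·c=9452.751 ≈ 9452.8 km; running total=9452.8 km
Leg 1 bearing: y=sinΔλ·cosφ2=0.96982678, x=cosφ1·sinφ2-sinφ1·cosφ2·cosΔλ=0.22775447; θ=atan2(y, x)=76.7841° ≈ 76.8°
Leg 2: φ1=0.0651706, φ2=0.2571655, Δφ=0.1919949, Δλ=-4.2609159 rad; a=sin²(Δφ/2)+cosφ1·cosφ2·sin²(Δλ/2)=0.7022422078; c=2·atan2(√a, √(1-a))=1.987211326; dist=6371·c=12660.523 ≈ 12660.5 km; running total=22113.3 km
Leg 2 bearing: y=sinΔλ·cosφ2=0.87021510, x=cosφ1·sinφ2-sinφ1·cosφ2·cosΔλ=0.28127928; θ=atan2(y, x)=72.0876° ≈ 72.1°
Leg 3: φ1=0.2571655, φ2=1.1871398, Δφ=0.9299743, Δλ=0.9630203 rad; a=sin²(Δφ/2)+cosφ1·cosφ2·sin²(Δλ/2)=0.2787147997; c=2·atan2(√a, √(1-a))=1.112333271; dist=6371·c=7086.675 ≈ 7086.7 km; running total=29200.0 km
Leg 3 bearing: y=sinΔλ·cosφ2=0.30728160, x=cosφ1·sinφ2-sinφ1·cosφ2·cosΔλ=0.84244256; θ=atan2(y, x)=20.0395° ≈ 20.0°
Leg 4: φ1=1.1871398, φ2=-0.8231531, Δφ=-2.0102929, Δλ=2.4306834 rad; a=sin²(Δφ/2)+cosφ1·cosφ2·sin²(Δλ/2)=0.9364185216; c=2·atan2(√a, √(1-a))=2.631782239; dist=6371·c=16767.085 ≈ 16767.1 km; running total=45967.1 km
Leg 4 bearing: y=sinΔλ·cosφ2=0.44365853, x=cosφ1·sinφ2-sinφ1·cosφ2·cosΔλ=0.20327963; θ=atan2(y, x)=65.3833° ≈ 65.4°
Leg 5: φ1=-0.8231531, φ2=1.3184531, Δφ=2.1416063, Δλ=1.1909795 rad; a=sin²(Δφ/2)+cosφ1·cosφ2·sin²(Δλ/2)=0.8235663933; c=2·atan2(√a, √(1-a))=2.274613847; dist=6371·c=14491.565 ≈ 14491.6 km; running total=60458.7 km
Leg 5 bearing: y=sinΔλ·cosφ2=0.23188003, x=cosφ1·sinφ2-sinφ1·cosφ2·cosΔλ=0.72625809; θ=atan2(y, x)=17.7073° ≈ 17.7°
Leg 6: φ1=1.3184531, φ2=-1.3252739, Δφ=-2.6437270, Δλ=-4.9057715 rad; a=sin²(Δφ/2)+cosφ1·cosφ2·sin²(Δλ/2)=0.9638137979; c=2·atan2(√a, √(1-a))=2.758806513; dist=6371·c=17576.356 ≈ 17576.4 km; running total=78035.1 km
Leg 6 bearing: y=sinΔλ·cosφ2=0.23853239, x=cosφ1·sinφ2-sinφ1·cosφ2·cosΔλ=-0.28741841; θ=atan2(y, x)=140.3103° ≈ 140.3°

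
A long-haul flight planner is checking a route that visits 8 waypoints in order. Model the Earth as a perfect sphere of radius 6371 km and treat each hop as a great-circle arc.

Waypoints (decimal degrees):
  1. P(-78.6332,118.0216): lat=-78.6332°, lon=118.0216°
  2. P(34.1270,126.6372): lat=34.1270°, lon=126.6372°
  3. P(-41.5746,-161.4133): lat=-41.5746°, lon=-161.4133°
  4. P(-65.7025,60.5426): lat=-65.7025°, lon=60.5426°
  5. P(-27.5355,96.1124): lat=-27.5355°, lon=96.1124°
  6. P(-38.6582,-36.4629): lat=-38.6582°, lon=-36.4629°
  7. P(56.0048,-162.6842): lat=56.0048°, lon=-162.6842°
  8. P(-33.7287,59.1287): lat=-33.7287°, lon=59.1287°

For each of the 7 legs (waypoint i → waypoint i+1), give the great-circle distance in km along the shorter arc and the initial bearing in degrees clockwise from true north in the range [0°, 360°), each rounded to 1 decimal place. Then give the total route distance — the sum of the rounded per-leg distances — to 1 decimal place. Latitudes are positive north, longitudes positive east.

Leg 1: φ1=-1.3724082, φ2=0.5956285, Δφ=1.9680368, Δλ=0.1503706 rad; a=sin²(Δφ/2)+cosφ1·cosφ2·sin²(Δλ/2)=0.6943580855; c=2·atan2(√a, √(1-a))=1.970034099; dist=6371·c=12551.087 ≈ 12551.1 km; running total=12551.1 km
Leg 1 bearing: y=sinΔλ·cosφ2=0.12400761, x=cosφ1·sinφ2-sinφ1·cosφ2·cosΔλ=0.91297418; θ=atan2(y, x)=7.7350° ≈ 7.7°
Leg 2: φ1=0.5956285, φ2=-0.7256137, Δφ=-1.3212422, Δλ=-5.0274296 rad; a=sin²(Δφ/2)+cosφ1·cosφ2·sin²(Δλ/2)=0.5902063020; c=2·atan2(√a, √(1-a))=1.752202249; dist=6371·c=11163.281 ≈ 11163.3 km; running total=23714.4 km
Leg 2 bearing: y=sinΔλ·cosφ2=0.71127407, x=cosφ1·sinφ2-sinφ1·cosφ2·cosΔλ=-0.67936771; θ=atan2(y, x)=133.6857° ≈ 133.7°
Leg 3: φ1=-0.7256137, φ2=-1.1467250, Δφ=-0.4211113, Δλ=3.8738612 rad; a=sin²(Δφ/2)+cosφ1·cosφ2·sin²(Δλ/2)=0.3120499008; c=2·atan2(√a, √(1-a))=1.185428300; dist=6371·c=7552.364 ≈ 7552.4 km; running total=31266.8 km
Leg 3 bearing: y=sinΔλ·cosφ2=-0.27509480, x=cosφ1·sinφ2-sinφ1·cosφ2·cosΔλ=-0.88488524; θ=atan2(y, x)=-162.7305° <0 so +360° → 197.2695° ≈ 197.3°
Leg 4: φ1=-1.1467250, φ2=-0.4805851, Δφ=0.6661398, Δλ=0.6208101 rad; a=sin²(Δφ/2)+cosφ1·cosφ2·sin²(Δλ/2)=0.1409340352; c=2·atan2(√a, √(1-a))=0.769682107; dist=6371·c=4903.645 ≈ 4903.6 km; running total=36170.4 km
Leg 4 bearing: y=sinΔλ·cosφ2=0.51580264, x=cosφ1·sinφ2-sinφ1·cosφ2·cosΔλ=0.46715540; θ=atan2(y, x)=47.8333° ≈ 47.8°
Leg 5: φ1=-0.4805851, φ2=-0.6747129, Δφ=-0.1941277, Δλ=-2.3138755 rad; a=sin²(Δφ/2)+cosφ1·cosφ2·sin²(Δλ/2)=0.5898424988; c=2·atan2(√a, √(1-a))=1.751462555; dist=6371·c=11158.568 ≈ 11158.6 km; running total=47329.0 km
Leg 5 bearing: y=sinΔλ·cosφ2=-0.57503597, x=cosφ1·sinφ2-sinφ1·cosφ2·cosΔλ=-0.79815220; θ=atan2(y, x)=-144.2288° <0 so +360° → 215.7712° ≈ 215.8°
Leg 6: φ1=-0.6747129, φ2=0.9774682, Δφ=1.6521810, Δλ=-2.2029773 rad; a=sin²(Δφ/2)+cosφ1·cosφ2·sin²(Δλ/2)=0.8879515804; c=2·atan2(√a, √(1-a))=2.458941816; dist=6371·c=15665.918 ≈ 15665.9 km; running total=62994.9 km
Leg 6 bearing: y=sinΔλ·cosφ2=-0.45106764, x=cosφ1·sinφ2-sinφ1·cosφ2·cosΔλ=0.44103545; θ=atan2(y, x)=-45.6443° <0 so +360° → 314.3557° ≈ 314.4°
Leg 7: φ1=0.9774682, φ2=-0.5886769, Δφ=-1.5661450, Δλ=3.8713654 rad; a=sin²(Δφ/2)+cosφ1·cosφ2·sin²(Δλ/2)=0.9034710127; c=2·atan2(√a, √(1-a))=2.509752502; dist=6371·c=15989.633 ≈ 15989.6 km; running total=78984.5 km
Leg 7 bearing: y=sinΔλ·cosφ2=-0.55447870, x=cosφ1·sinφ2-sinφ1·cosφ2·cosΔλ=0.20346485; θ=atan2(y, x)=-69.8495° <0 so +360° → 290.1505° ≈ 290.2°

Leg 1: dist=12551.1 km, bearing=7.7°
Leg 2: dist=11163.3 km, bearing=133.7°
Leg 3: dist=7552.4 km, bearing=197.3°
Leg 4: dist=4903.6 km, bearing=47.8°
Leg 5: dist=11158.6 km, bearing=215.8°
Leg 6: dist=15665.9 km, bearing=314.4°
Leg 7: dist=15989.6 km, bearing=290.2°
Total: 78984.5 km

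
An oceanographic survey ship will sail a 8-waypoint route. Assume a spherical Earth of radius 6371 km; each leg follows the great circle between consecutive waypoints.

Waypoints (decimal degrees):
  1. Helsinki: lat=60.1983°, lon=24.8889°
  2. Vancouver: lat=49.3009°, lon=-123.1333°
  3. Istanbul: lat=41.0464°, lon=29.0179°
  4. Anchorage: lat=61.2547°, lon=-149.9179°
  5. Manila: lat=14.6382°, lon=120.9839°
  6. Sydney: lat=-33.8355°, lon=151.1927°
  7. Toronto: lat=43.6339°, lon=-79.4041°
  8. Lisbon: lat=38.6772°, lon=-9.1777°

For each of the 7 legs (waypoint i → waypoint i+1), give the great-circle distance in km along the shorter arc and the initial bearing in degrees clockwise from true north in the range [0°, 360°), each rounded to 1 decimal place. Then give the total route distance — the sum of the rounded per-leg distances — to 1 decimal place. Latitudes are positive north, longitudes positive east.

Leg 1: φ1=1.0506585, φ2=0.8604630, Δφ=-0.1901955, Δλ=-2.5834748 rad; a=sin²(Δφ/2)+cosφ1·cosφ2·sin²(Δλ/2)=0.3085136094; c=2·atan2(√a, √(1-a))=1.177784036; dist=6371·c=7503.662 ≈ 7503.7 km; running total=7503.7 km
Leg 1 bearing: y=sinΔλ·cosφ2=-0.34533890, x=cosφ1·sinφ2-sinφ1·cosφ2·cosΔλ=0.85678054; θ=atan2(y, x)=-21.9527° <0 so +360° → 338.0473° ≈ 338.0°
Leg 2: φ1=0.8604630, φ2=0.7163948, Δφ=-0.1440682, Δλ=2.6555394 rad; a=sin²(Δφ/2)+cosφ1·cosφ2·sin²(Δλ/2)=0.4684905771; c=2·atan2(√a, √(1-a))=1.507735694; dist=6371·c=9605.784 ≈ 9605.8 km; running total=17109.5 km
Leg 2 bearing: y=sinΔλ·cosφ2=0.35230664, x=cosφ1·sinφ2-sinφ1·cosφ2·cosΔλ=0.93376049; θ=atan2(y, x)=20.6714° ≈ 20.7°
Leg 3: φ1=0.7163948, φ2=1.0690962, Δφ=0.3527014, Δλ=-3.1230189 rad; a=sin²(Δφ/2)+cosφ1·cosφ2·sin²(Δλ/2)=0.3934441475; c=2·atan2(√a, √(1-a))=1.356037599; dist=6371·c=8639.316 ≈ 8639.3 km; running total=25748.8 km
Leg 3 bearing: y=sinΔλ·cosφ2=-0.00893194, x=cosφ1·sinφ2-sinφ1·cosφ2·cosΔλ=0.97698701; θ=atan2(y, x)=-0.5238° <0 so +360° → 359.4762° ≈ 359.5°
Leg 4: φ1=1.0690962, φ2=0.2554848, Δφ=-0.8136114, Δλ=4.7281284 rad; a=sin²(Δφ/2)+cosφ1·cosφ2·sin²(Δλ/2)=0.3855525695; c=2·atan2(√a, √(1-a))=1.339854075; dist=6371·c=8536.210 ≈ 8536.2 km; running total=34285.0 km
Leg 4 bearing: y=sinΔλ·cosφ2=-0.96742106, x=cosφ1·sinφ2-sinφ1·cosφ2·cosΔλ=0.10818338; θ=atan2(y, x)=-83.6193° <0 so +360° → 276.3807° ≈ 276.4°
Leg 5: φ1=0.2554848, φ2=-0.5905409, Δφ=-0.8460257, Δλ=0.5272430 rad; a=sin²(Δφ/2)+cosφ1·cosφ2·sin²(Δλ/2)=0.2230888322; c=2·atan2(√a, √(1-a))=0.983848410; dist=6371·c=6268.098 ≈ 6268.1 km; running total=40553.1 km
Leg 5 bearing: y=sinΔλ·cosφ2=0.41793856, x=cosφ1·sinφ2-sinφ1·cosφ2·cosΔλ=-0.72014455; θ=atan2(y, x)=149.8711° ≈ 149.9°
Leg 6: φ1=-0.5905409, φ2=0.7615552, Δφ=1.3520961, Δλ=-4.0246734 rad; a=sin²(Δφ/2)+cosφ1·cosφ2·sin²(Δλ/2)=0.8829216971; c=2·atan2(√a, √(1-a))=2.443148234; dist=6371·c=15565.297 ≈ 15565.3 km; running total=56118.4 km
Leg 6 bearing: y=sinΔλ·cosφ2=0.55925086, x=cosφ1·sinφ2-sinφ1·cosφ2·cosΔλ=0.31736788; θ=atan2(y, x)=60.4256° ≈ 60.4°
Leg 7: φ1=0.7615552, φ2=0.6750445, Δφ=-0.0865107, Δλ=1.2256819 rad; a=sin²(Δφ/2)+cosφ1·cosφ2·sin²(Δλ/2)=0.1888078911; c=2·atan2(√a, √(1-a))=0.899011200; dist=6371·c=5727.600 ≈ 5727.6 km; running total=61846.0 km
Leg 7 bearing: y=sinΔλ·cosφ2=0.73464777, x=cosφ1·sinφ2-sinφ1·cosφ2·cosΔλ=0.27005655; θ=atan2(y, x)=69.8166° ≈ 69.8°

Leg 1: dist=7503.7 km, bearing=338.0°
Leg 2: dist=9605.8 km, bearing=20.7°
Leg 3: dist=8639.3 km, bearing=359.5°
Leg 4: dist=8536.2 km, bearing=276.4°
Leg 5: dist=6268.1 km, bearing=149.9°
Leg 6: dist=15565.3 km, bearing=60.4°
Leg 7: dist=5727.6 km, bearing=69.8°
Total: 61846.0 km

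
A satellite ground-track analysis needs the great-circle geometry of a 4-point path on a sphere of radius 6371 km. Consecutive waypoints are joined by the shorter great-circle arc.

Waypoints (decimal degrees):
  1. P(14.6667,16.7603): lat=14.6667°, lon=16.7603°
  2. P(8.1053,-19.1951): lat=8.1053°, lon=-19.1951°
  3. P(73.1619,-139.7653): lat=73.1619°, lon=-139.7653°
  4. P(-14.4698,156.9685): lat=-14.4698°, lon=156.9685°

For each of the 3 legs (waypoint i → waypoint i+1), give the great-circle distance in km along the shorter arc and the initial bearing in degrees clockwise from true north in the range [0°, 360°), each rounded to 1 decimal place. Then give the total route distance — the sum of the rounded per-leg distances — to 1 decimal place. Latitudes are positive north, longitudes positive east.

Leg 1: φ1=0.2559822, φ2=0.1414642, Δφ=-0.1145180, Δλ=-0.6275401 rad; a=sin²(Δφ/2)+cosφ1·cosφ2·sin²(Δλ/2)=0.0945131262; c=2·atan2(√a, √(1-a))=0.624981835; dist=6371·c=3981.759 ≈ 3981.8 km; running total=3981.8 km
Leg 1 bearing: y=sinΔλ·cosφ2=-0.58129000, x=cosφ1·sinφ2-sinφ1·cosφ2·cosΔλ=-0.06650949; θ=atan2(y, x)=-96.5272° <0 so +360° → 263.4728° ≈ 263.5°
Leg 2: φ1=0.1414642, φ2=1.2769160, Δφ=1.1354519, Δλ=-2.1043470 rad; a=sin²(Δφ/2)+cosφ1·cosφ2·sin²(Δλ/2)=0.5054518828; c=2·atan2(√a, √(1-a))=1.581700309; dist=6371·c=10077.013 ≈ 10077.0 km; running total=14058.8 km
Leg 2 bearing: y=sinΔλ·cosφ2=-0.24940636, x=cosφ1·sinφ2-sinφ1·cosφ2·cosΔλ=0.96833753; θ=atan2(y, x)=-14.4433° <0 so +360° → 345.5567° ≈ 345.6°
Leg 3: φ1=1.2769160, φ2=-0.2525457, Δφ=-1.5294617, Δλ=5.1789818 rad; a=sin²(Δφ/2)+cosφ1·cosφ2·sin²(Δλ/2)=0.5564921441; c=2·atan2(√a, √(1-a))=1.684022389; dist=6371·c=10728.907 ≈ 10728.9 km; running total=24787.7 km
Leg 3 bearing: y=sinΔλ·cosφ2=-0.86477638, x=cosφ1·sinφ2-sinφ1·cosφ2·cosΔλ=-0.48928148; θ=atan2(y, x)=-119.5007° <0 so +360° → 240.4993° ≈ 240.5°

Leg 1: dist=3981.8 km, bearing=263.5°
Leg 2: dist=10077.0 km, bearing=345.6°
Leg 3: dist=10728.9 km, bearing=240.5°
Total: 24787.7 km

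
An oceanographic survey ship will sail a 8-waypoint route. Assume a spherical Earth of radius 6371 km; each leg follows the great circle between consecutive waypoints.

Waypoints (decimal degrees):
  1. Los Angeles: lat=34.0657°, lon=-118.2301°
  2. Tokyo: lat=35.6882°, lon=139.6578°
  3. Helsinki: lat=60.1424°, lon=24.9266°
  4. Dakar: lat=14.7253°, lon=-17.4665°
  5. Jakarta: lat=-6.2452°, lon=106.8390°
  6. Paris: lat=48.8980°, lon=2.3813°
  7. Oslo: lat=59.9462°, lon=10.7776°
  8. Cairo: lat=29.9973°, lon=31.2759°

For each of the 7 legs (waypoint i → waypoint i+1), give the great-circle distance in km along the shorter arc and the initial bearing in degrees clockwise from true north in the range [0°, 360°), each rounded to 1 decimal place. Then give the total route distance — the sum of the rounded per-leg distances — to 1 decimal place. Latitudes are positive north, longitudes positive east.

Leg 1: φ1=0.5945586, φ2=0.6228766, Δφ=0.0283180, Δλ=4.5009930 rad; a=sin²(Δφ/2)+cosφ1·cosφ2·sin²(Δλ/2)=0.4072014197; c=2·atan2(√a, √(1-a))=1.384116780; dist=6371·c=8818.208 ≈ 8818.2 km; running total=8818.2 km
Leg 1 bearing: y=sinΔλ·cosφ2=-0.79412318, x=cosφ1·sinφ2-sinφ1·cosφ2·cosΔλ=0.57872452; θ=atan2(y, x)=-53.9170° <0 so +360° → 306.0830° ≈ 306.1°
Leg 2: φ1=0.6228766, φ2=1.0496829, Δφ=0.4268063, Δλ=-2.0024372 rad; a=sin²(Δφ/2)+cosφ1·cosφ2·sin²(Δλ/2)=0.3316127685; c=2·atan2(√a, √(1-a))=1.227307182; dist=6371·c=7819.174 ≈ 7819.2 km; running total=16637.4 km
Leg 2 bearing: y=sinΔλ·cosφ2=-0.45218389, x=cosφ1·sinφ2-sinφ1·cosφ2·cosΔλ=0.82590114; θ=atan2(y, x)=-28.7009° <0 so +360° → 331.2991° ≈ 331.3°
Leg 3: φ1=1.0496829, φ2=0.2570050, Δφ=-0.7926779, Δλ=-0.7398992 rad; a=sin²(Δφ/2)+cosφ1·cosφ2·sin²(Δλ/2)=0.2119763677; c=2·atan2(√a, √(1-a))=0.956911568; dist=6371·c=6096.484 ≈ 6096.5 km; running total=22733.9 km
Leg 3 bearing: y=sinΔλ·cosφ2=-0.65206932, x=cosφ1·sinφ2-sinφ1·cosφ2·cosΔλ=-0.49292510; θ=atan2(y, x)=-127.0871° <0 so +360° → 232.9129° ≈ 232.9°
Leg 4: φ1=0.2570050, φ2=-0.1089993, Δφ=-0.3660043, Δλ=2.1695403 rad; a=sin²(Δφ/2)+cosφ1·cosφ2·sin²(Δλ/2)=0.7847551738; c=2·atan2(√a, √(1-a))=2.176706363; dist=6371·c=13867.796 ≈ 13867.8 km; running total=36601.7 km
Leg 4 bearing: y=sinΔλ·cosφ2=0.82114200, x=cosφ1·sinφ2-sinφ1·cosφ2·cosΔλ=0.03719920; θ=atan2(y, x)=87.4062° ≈ 87.4°
Leg 5: φ1=-0.1089993, φ2=0.8534311, Δφ=0.9624304, Δλ=-1.8231308 rad; a=sin²(Δφ/2)+cosφ1·cosφ2·sin²(Δλ/2)=0.6225645379; c=2·atan2(√a, √(1-a))=1.818449155; dist=6371·c=11585.340 ≈ 11585.3 km; running total=48187.0 km
Leg 5 bearing: y=sinΔλ·cosφ2=-0.63658311, x=cosφ1·sinφ2-sinφ1·cosφ2·cosΔλ=0.73121384; θ=atan2(y, x)=-41.0423° <0 so +360° → 318.9577° ≈ 319.0°
Leg 6: φ1=0.8534311, φ2=1.0462586, Δφ=0.1928275, Δλ=0.1465431 rad; a=sin²(Δφ/2)+cosφ1·cosφ2·sin²(Δλ/2)=0.0110312512; c=2·atan2(√a, √(1-a))=0.210447659; dist=6371·c=1340.762 ≈ 1340.8 km; running total=49527.8 km
Leg 6 bearing: y=sinΔλ·cosφ2=0.07312828, x=cosφ1·sinφ2-sinφ1·cosφ2·cosΔλ=0.19567960; θ=atan2(y, x)=20.4914° ≈ 20.5°
Leg 7: φ1=1.0462586, φ2=0.5235517, Δφ=-0.5227069, Δλ=0.3577628 rad; a=sin²(Δφ/2)+cosφ1·cosφ2·sin²(Δλ/2)=0.0804957910; c=2·atan2(√a, √(1-a))=0.575338037; dist=6371·c=3665.479 ≈ 3665.5 km; running total=53193.3 km
Leg 7 bearing: y=sinΔλ·cosφ2=0.30327267, x=cosφ1·sinφ2-sinφ1·cosφ2·cosΔλ=-0.45176383; θ=atan2(y, x)=146.1262° ≈ 146.1°

Leg 1: dist=8818.2 km, bearing=306.1°
Leg 2: dist=7819.2 km, bearing=331.3°
Leg 3: dist=6096.5 km, bearing=232.9°
Leg 4: dist=13867.8 km, bearing=87.4°
Leg 5: dist=11585.3 km, bearing=319.0°
Leg 6: dist=1340.8 km, bearing=20.5°
Leg 7: dist=3665.5 km, bearing=146.1°
Total: 53193.3 km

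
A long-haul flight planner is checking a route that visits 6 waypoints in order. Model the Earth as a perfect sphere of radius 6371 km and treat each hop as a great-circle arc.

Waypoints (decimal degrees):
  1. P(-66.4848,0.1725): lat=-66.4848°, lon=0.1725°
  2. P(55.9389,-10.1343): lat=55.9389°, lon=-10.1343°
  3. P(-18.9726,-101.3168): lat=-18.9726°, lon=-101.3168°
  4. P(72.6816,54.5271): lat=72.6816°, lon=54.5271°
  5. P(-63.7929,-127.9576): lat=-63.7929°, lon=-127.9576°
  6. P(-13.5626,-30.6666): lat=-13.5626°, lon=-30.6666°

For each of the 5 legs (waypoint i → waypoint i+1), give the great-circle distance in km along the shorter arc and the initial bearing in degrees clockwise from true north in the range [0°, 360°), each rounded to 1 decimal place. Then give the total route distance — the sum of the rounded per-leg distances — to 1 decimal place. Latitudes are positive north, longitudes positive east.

Leg 1: φ1=-1.1603787, φ2=0.9763180, Δφ=2.1366966, Δλ=-0.1798876 rad; a=sin²(Δφ/2)+cosφ1·cosφ2·sin²(Δλ/2)=0.7698909471; c=2·atan2(√a, √(1-a))=2.140974322; dist=6371·c=13640.147 ≈ 13640.1 km; running total=13640.1 km
Leg 1 bearing: y=sinΔλ·cosφ2=-0.10020835, x=cosφ1·sinφ2-sinφ1·cosφ2·cosΔλ=0.83581924; θ=atan2(y, x)=-6.8367° <0 so +360° → 353.1633° ≈ 353.2°
Leg 2: φ1=0.9763180, φ2=-0.3311343, Δφ=-1.3074523, Δλ=-1.5914348 rad; a=sin²(Δφ/2)+cosφ1·cosφ2·sin²(Δλ/2)=0.6401348641; c=2·atan2(√a, √(1-a))=1.854871414; dist=6371·c=11817.386 ≈ 11817.4 km; running total=25457.5 km
Leg 2 bearing: y=sinΔλ·cosφ2=-0.94547276, x=cosφ1·sinφ2-sinφ1·cosφ2·cosΔλ=-0.16592207; θ=atan2(y, x)=-99.9535° <0 so +360° → 260.0465° ≈ 260.0°
Leg 3: φ1=-0.3311343, φ2=1.2685332, Δφ=1.5996676, Δλ=2.7199892 rad; a=sin²(Δφ/2)+cosφ1·cosφ2·sin²(Δλ/2)=0.7836179405; c=2·atan2(√a, √(1-a))=2.173941963; dist=6371·c=13850.184 ≈ 13850.2 km; running total=39307.7 km
Leg 3 bearing: y=sinΔλ·cosφ2=0.12181842, x=cosφ1·sinφ2-sinφ1·cosφ2·cosΔλ=0.81449600; θ=atan2(y, x)=8.5063° ≈ 8.5°
Leg 4: φ1=1.2685332, φ2=-1.1133961, Δφ=-2.3819294, Δλ=-3.1849588 rad; a=sin²(Δφ/2)+cosφ1·cosφ2·sin²(Δλ/2)=0.9939333818; c=2·atan2(√a, √(1-a))=2.985657718; dist=6371·c=19021.625 ≈ 19021.6 km; running total=58329.3 km
Leg 4 bearing: y=sinΔλ·cosφ2=0.01914525, x=cosφ1·sinφ2-sinφ1·cosφ2·cosΔλ=0.15411916; θ=atan2(y, x)=7.0812° ≈ 7.1°
Leg 5: φ1=-1.1133961, φ2=-0.2367120, Δφ=0.8766841, Δλ=1.6980483 rad; a=sin²(Δφ/2)+cosφ1·cosφ2·sin²(Δλ/2)=0.4220405723; c=2·atan2(√a, √(1-a))=1.414238709; dist=6371·c=9010.115 ≈ 9010.1 km; running total=67339.4 km
Leg 5 bearing: y=sinΔλ·cosφ2=0.96425415, x=cosφ1·sinφ2-sinφ1·cosφ2·cosΔλ=-0.21425044; θ=atan2(y, x)=102.5272° ≈ 102.5°

Leg 1: dist=13640.1 km, bearing=353.2°
Leg 2: dist=11817.4 km, bearing=260.0°
Leg 3: dist=13850.2 km, bearing=8.5°
Leg 4: dist=19021.6 km, bearing=7.1°
Leg 5: dist=9010.1 km, bearing=102.5°
Total: 67339.4 km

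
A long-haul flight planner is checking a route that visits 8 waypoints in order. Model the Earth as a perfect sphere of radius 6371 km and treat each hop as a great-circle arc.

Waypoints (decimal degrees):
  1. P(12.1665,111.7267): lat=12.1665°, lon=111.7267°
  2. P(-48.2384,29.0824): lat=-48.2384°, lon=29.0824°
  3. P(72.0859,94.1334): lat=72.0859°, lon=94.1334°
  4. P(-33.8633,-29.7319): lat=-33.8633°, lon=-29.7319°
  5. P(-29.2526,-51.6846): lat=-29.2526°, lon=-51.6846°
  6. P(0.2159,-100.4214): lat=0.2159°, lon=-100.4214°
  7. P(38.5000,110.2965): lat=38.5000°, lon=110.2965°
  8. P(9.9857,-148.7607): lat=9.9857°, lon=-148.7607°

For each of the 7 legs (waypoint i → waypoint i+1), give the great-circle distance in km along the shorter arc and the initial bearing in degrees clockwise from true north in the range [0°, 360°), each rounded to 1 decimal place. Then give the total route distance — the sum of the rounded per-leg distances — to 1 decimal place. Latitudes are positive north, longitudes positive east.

Leg 1: φ1=0.2123455, φ2=-0.8419189, Δφ=-1.0542644, Δλ=-1.4424151 rad; a=sin²(Δφ/2)+cosφ1·cosφ2·sin²(Δλ/2)=0.5369247504; c=2·atan2(√a, √(1-a))=1.644713119; dist=6371·c=10478.467 ≈ 10478.5 km; running total=10478.5 km
Leg 1 bearing: y=sinΔλ·cosφ2=-0.66055155, x=cosφ1·sinφ2-sinφ1·cosφ2·cosΔλ=-0.74713982; θ=atan2(y, x)=-138.5199° <0 so +360° → 221.4801° ≈ 221.5°
Leg 2: φ1=-0.8419189, φ2=1.2581363, Δφ=2.1000552, Δλ=1.1353541 rad; a=sin²(Δφ/2)+cosφ1·cosφ2·sin²(Δλ/2)=0.8116723361; c=2·atan2(√a, √(1-a))=2.243809139; dist=6371·c=14295.308 ≈ 14295.3 km; running total=24773.8 km
Leg 2 bearing: y=sinΔλ·cosφ2=0.27888753, x=cosφ1·sinφ2-sinφ1·cosφ2·cosΔλ=0.73052253; θ=atan2(y, x)=20.8951° ≈ 20.9°
Leg 3: φ1=1.2581363, φ2=-0.5910261, Δφ=-1.8491624, Δλ=-2.1618573 rad; a=sin²(Δφ/2)+cosφ1·cosφ2·sin²(Δλ/2)=0.8362632049; c=2·atan2(√a, √(1-a))=2.308413572; dist=6371·c=14706.903 ≈ 14706.9 km; running total=39480.7 km
Leg 3 bearing: y=sinΔλ·cosφ2=-0.68949714, x=cosφ1·sinφ2-sinφ1·cosφ2·cosΔλ=0.26889017; θ=atan2(y, x)=-68.6952° <0 so +360° → 291.3048° ≈ 291.3°
Leg 4: φ1=-0.5910261, φ2=-0.5105542, Δφ=0.0804719, Δλ=-0.3831469 rad; a=sin²(Δφ/2)+cosφ1·cosφ2·sin²(Δλ/2)=0.0278829078; c=2·atan2(√a, √(1-a))=0.335535299; dist=6371·c=2137.695 ≈ 2137.7 km; running total=41618.4 km
Leg 4 bearing: y=sinΔλ·cosφ2=-0.32616652, x=cosφ1·sinφ2-sinφ1·cosφ2·cosΔλ=0.04513540; θ=atan2(y, x)=-82.1214° <0 so +360° → 277.8786° ≈ 277.9°
Leg 5: φ1=-0.5105542, φ2=0.0037682, Δφ=0.5143224, Δλ=-0.8506176 rad; a=sin²(Δφ/2)+cosφ1·cosφ2·sin²(Δλ/2)=0.2132161790; c=2·atan2(√a, √(1-a))=0.959941824; dist=6371·c=6115.789 ≈ 6115.8 km; running total=47734.2 km
Leg 5 bearing: y=sinΔλ·cosφ2=-0.75168255, x=cosφ1·sinφ2-sinφ1·cosφ2·cosΔλ=0.32556644; θ=atan2(y, x)=-66.5817° <0 so +360° → 293.4183° ≈ 293.4°
Leg 6: φ1=0.0037682, φ2=0.6719518, Δφ=0.6681836, Δλ=3.6777211 rad; a=sin²(Δφ/2)+cosφ1·cosφ2·sin²(Δλ/2)=0.8352260163; c=2·atan2(√a, √(1-a))=2.305614194; dist=6371·c=14689.068 ≈ 14689.1 km; running total=62423.3 km
Leg 6 bearing: y=sinΔλ·cosφ2=-0.39976526, x=cosφ1·sinφ2-sinφ1·cosφ2·cosΔλ=0.62504544; θ=atan2(y, x)=-32.6021° <0 so +360° → 327.3979° ≈ 327.4°
Leg 7: φ1=0.6719518, φ2=0.1742833, Δφ=-0.4976684, Δλ=-4.5214011 rad; a=sin²(Δφ/2)+cosφ1·cosφ2·sin²(Δλ/2)=0.5191827923; c=2·atan2(√a, √(1-a))=1.609171329; dist=6371·c=10252.031 ≈ 10252.0 km; running total=72675.3 km
Leg 7 bearing: y=sinΔλ·cosφ2=0.96694370, x=cosφ1·sinφ2-sinφ1·cosφ2·cosΔλ=0.25208723; θ=atan2(y, x)=75.3879° ≈ 75.4°

Leg 1: dist=10478.5 km, bearing=221.5°
Leg 2: dist=14295.3 km, bearing=20.9°
Leg 3: dist=14706.9 km, bearing=291.3°
Leg 4: dist=2137.7 km, bearing=277.9°
Leg 5: dist=6115.8 km, bearing=293.4°
Leg 6: dist=14689.1 km, bearing=327.4°
Leg 7: dist=10252.0 km, bearing=75.4°
Total: 72675.3 km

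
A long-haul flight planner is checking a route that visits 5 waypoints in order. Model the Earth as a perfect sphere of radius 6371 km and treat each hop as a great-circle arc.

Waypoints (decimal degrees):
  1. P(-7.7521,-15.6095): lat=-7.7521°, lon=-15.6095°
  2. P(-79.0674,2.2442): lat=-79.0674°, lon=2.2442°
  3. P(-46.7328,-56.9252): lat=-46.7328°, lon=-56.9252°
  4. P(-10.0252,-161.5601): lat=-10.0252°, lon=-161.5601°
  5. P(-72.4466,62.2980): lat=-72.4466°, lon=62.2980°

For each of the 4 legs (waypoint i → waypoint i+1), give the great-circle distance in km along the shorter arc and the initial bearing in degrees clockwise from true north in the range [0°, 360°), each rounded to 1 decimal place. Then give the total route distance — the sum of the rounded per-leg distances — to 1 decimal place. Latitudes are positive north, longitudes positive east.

Leg 1: dist=7990.7 km, bearing=176.5°
Leg 2: dist=4291.6 km, bearing=289.4°
Leg 3: dist=10286.5 km, bearing=252.5°
Leg 4: dist=10314.6 km, bearing=192.1°
Total: 32883.4 km

Leg 1: φ1=-0.1352997, φ2=-1.3799865, Δφ=-1.2446868, Δλ=0.3116058 rad; a=sin²(Δφ/2)+cosφ1·cosφ2·sin²(Δλ/2)=0.3443448827; c=2·atan2(√a, √(1-a))=1.254224858; dist=6371·c=7990.667 ≈ 7990.7 km; running total=7990.7 km
Leg 1 bearing: y=sinΔλ·cosφ2=0.05814559, x=cosφ1·sinφ2-sinφ1·cosφ2·cosΔλ=-0.94852782; θ=atan2(y, x)=176.4921° ≈ 176.5°
Leg 2: φ1=-1.3799865, φ2=-0.8156412, Δφ=0.5643452, Δλ=-1.0327008 rad; a=sin²(Δφ/2)+cosφ1·cosφ2·sin²(Δλ/2)=0.1092152819; c=2·atan2(√a, √(1-a))=0.673618605; dist=6371·c=4291.624 ≈ 4291.6 km; running total=12282.3 km
Leg 2 bearing: y=sinΔλ·cosφ2=-0.58854498, x=cosφ1·sinφ2-sinφ1·cosφ2·cosΔλ=0.20679464; θ=atan2(y, x)=-70.6403° <0 so +360° → 289.3597° ≈ 289.4°
Leg 3: φ1=-0.8156412, φ2=-0.1749727, Δφ=0.6406685, Δλ=-1.8262235 rad; a=sin²(Δφ/2)+cosφ1·cosφ2·sin²(Δλ/2)=0.5218843220; c=2·atan2(√a, √(1-a))=1.614578957; dist=6371·c=10286.483 ≈ 10286.5 km; running total=22568.8 km
Leg 3 bearing: y=sinΔλ·cosφ2=-0.95278212, x=cosφ1·sinφ2-sinφ1·cosφ2·cosΔλ=-0.30048384; θ=atan2(y, x)=-107.5040° <0 so +360° → 252.4960° ≈ 252.5°
Leg 4: φ1=-0.1749727, φ2=-1.2644317, Δφ=-1.0894590, Δλ=3.9070609 rad; a=sin²(Δφ/2)+cosφ1·cosφ2·sin²(Δλ/2)=0.5240856408; c=2·atan2(√a, √(1-a))=1.618986258; dist=6371·c=10314.561 ≈ 10314.6 km; running total=32883.4 km
Leg 4 bearing: y=sinΔλ·cosφ2=-0.20896723, x=cosφ1·sinφ2-sinφ1·cosφ2·cosΔλ=-0.97673549; θ=atan2(y, x)=-167.9239° <0 so +360° → 192.0761° ≈ 192.1°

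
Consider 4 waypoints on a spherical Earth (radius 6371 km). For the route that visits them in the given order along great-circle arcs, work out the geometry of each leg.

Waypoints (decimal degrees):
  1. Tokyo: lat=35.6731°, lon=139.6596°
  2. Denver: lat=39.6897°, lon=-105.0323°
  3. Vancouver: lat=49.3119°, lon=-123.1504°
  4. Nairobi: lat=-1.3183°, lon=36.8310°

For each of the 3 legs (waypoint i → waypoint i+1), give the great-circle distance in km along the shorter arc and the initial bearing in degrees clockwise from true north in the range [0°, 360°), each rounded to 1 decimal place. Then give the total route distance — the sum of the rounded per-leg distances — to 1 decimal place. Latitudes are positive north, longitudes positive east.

Leg 1: dist=9336.1 km, bearing=44.4°
Leg 2: dist=1783.8 km, bearing=312.8°
Leg 3: dist=14348.4 km, bearing=26.1°
Total: 25468.3 km

Leg 1: φ1=0.6226130, φ2=0.6927159, Δφ=0.0701029, Δλ=-4.2706793 rad; a=sin²(Δφ/2)+cosφ1·cosφ2·sin²(Δλ/2)=0.4474035220; c=2·atan2(√a, √(1-a))=1.465408395; dist=6371·c=9336.117 ≈ 9336.1 km; running total=9336.1 km
Leg 1 bearing: y=sinΔλ·cosφ2=0.69565802, x=cosφ1·sinφ2-sinφ1·cosφ2·cosΔλ=0.71062955; θ=atan2(y, x)=44.3900° ≈ 44.4°
Leg 2: φ1=0.6927159, φ2=0.8606550, Δφ=0.1679391, Δλ=-0.3162205 rad; a=sin²(Δφ/2)+cosφ1·cosφ2·sin²(Δλ/2)=0.0194715394; c=2·atan2(√a, √(1-a))=0.279994634; dist=6371·c=1783.846 ≈ 1783.8 km; running total=11119.9 km
Leg 2 bearing: y=sinΔλ·cosφ2=-0.20273843, x=cosφ1·sinφ2-sinφ1·cosφ2·cosΔλ=0.18779436; θ=atan2(y, x)=-47.1914° <0 so +360° → 312.8086° ≈ 312.8°
Leg 3: φ1=0.8606550, φ2=-0.0230087, Δφ=-0.8836637, Δλ=2.7922022 rad; a=sin²(Δφ/2)+cosφ1·cosφ2·sin²(Δλ/2)=0.8149173858; c=2·atan2(√a, √(1-a))=2.252136797; dist=6371·c=14348.364 ≈ 14348.4 km; running total=25468.3 km
Leg 3 bearing: y=sinΔλ·cosφ2=0.34223457, x=cosφ1·sinφ2-sinφ1·cosφ2·cosΔλ=0.69726871; θ=atan2(y, x)=26.1428° ≈ 26.1°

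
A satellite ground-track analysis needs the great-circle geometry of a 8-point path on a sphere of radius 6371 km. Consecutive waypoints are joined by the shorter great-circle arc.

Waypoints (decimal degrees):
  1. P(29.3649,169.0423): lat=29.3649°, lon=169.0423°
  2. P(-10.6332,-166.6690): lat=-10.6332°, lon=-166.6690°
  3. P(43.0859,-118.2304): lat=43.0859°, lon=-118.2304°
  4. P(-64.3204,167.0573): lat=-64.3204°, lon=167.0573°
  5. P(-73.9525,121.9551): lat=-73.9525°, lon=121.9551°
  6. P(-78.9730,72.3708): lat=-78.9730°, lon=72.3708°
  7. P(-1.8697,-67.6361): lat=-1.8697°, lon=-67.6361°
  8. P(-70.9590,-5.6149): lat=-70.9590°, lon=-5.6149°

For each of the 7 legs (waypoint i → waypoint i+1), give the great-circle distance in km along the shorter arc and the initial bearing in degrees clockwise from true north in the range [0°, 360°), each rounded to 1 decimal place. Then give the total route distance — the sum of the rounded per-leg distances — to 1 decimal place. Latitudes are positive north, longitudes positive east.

Leg 1: φ1=0.5125142, φ2=-0.1855844, Δφ=-0.6980985, Δλ=-5.8592675 rad; a=sin²(Δφ/2)+cosφ1·cosφ2·sin²(Δλ/2)=0.1548760984; c=2·atan2(√a, √(1-a))=0.808964858; dist=6371·c=5153.915 ≈ 5153.9 km; running total=5153.9 km
Leg 1 bearing: y=sinΔλ·cosφ2=0.40427141, x=cosφ1·sinφ2-sinφ1·cosφ2·cosΔλ=-0.60010216; θ=atan2(y, x)=146.0330° ≈ 146.0°
Leg 2: φ1=-0.1855844, φ2=0.7519908, Δφ=0.9375752, Δλ=0.8454131 rad; a=sin²(Δφ/2)+cosφ1·cosφ2·sin²(Δλ/2)=0.3249237548; c=2·atan2(√a, √(1-a))=1.213062432; dist=6371·c=7728.421 ≈ 7728.4 km; running total=12882.3 km
Leg 2 bearing: y=sinΔλ·cosφ2=0.54646622, x=cosφ1·sinφ2-sinφ1·cosφ2·cosΔλ=0.76076797; θ=atan2(y, x)=35.6900° ≈ 35.7°
Leg 3: φ1=0.7519908, φ2=-1.1226028, Δφ=-1.8745936, Δλ=4.9792097 rad; a=sin²(Δφ/2)+cosφ1·cosφ2·sin²(Δλ/2)=0.7660903843; c=2·atan2(√a, √(1-a))=2.131970633; dist=6371·c=13582.785 ≈ 13582.8 km; running total=26465.1 km
Leg 3 bearing: y=sinΔλ·cosφ2=-0.41800414, x=cosφ1·sinφ2-sinφ1·cosφ2·cosΔλ=-0.73624464; θ=atan2(y, x)=-150.4142° <0 so +360° → 209.5858° ≈ 209.6°
Leg 4: φ1=-1.1226028, φ2=-1.2907146, Δφ=-0.1681119, Δλ=-0.7871819 rad; a=sin²(Δφ/2)+cosφ1·cosφ2·sin²(Δλ/2)=0.0246671524; c=2·atan2(√a, √(1-a))=0.315421537; dist=6371·c=2009.551 ≈ 2009.6 km; running total=28474.7 km
Leg 4 bearing: y=sinΔλ·cosφ2=-0.19581683, x=cosφ1·sinφ2-sinφ1·cosφ2·cosΔλ=-0.24060446; θ=atan2(y, x)=-140.8595° <0 so +360° → 219.1405° ≈ 219.1°
Leg 5: φ1=-1.2907146, φ2=-1.3783389, Δφ=-0.0876243, Δλ=-0.8654093 rad; a=sin²(Δφ/2)+cosφ1·cosφ2·sin²(Δλ/2)=0.0112154119; c=2·atan2(√a, √(1-a))=0.212203610; dist=6371·c=1351.949 ≈ 1351.9 km; running total=29826.6 km
Leg 5 bearing: y=sinΔλ·cosφ2=-0.14562664, x=cosφ1·sinφ2-sinφ1·cosφ2·cosΔλ=-0.15215580; θ=atan2(y, x)=-136.2561° <0 so +360° → 223.7439° ≈ 223.7°
Leg 6: φ1=-1.3783389, φ2=-0.0326324, Δφ=1.3457064, Δλ=-2.4435814 rad; a=sin²(Δφ/2)+cosφ1·cosφ2·sin²(Δλ/2)=0.5572175263; c=2·atan2(√a, √(1-a))=1.685482625; dist=6371·c=10738.210 ≈ 10738.2 km; running total=40564.8 km
Leg 6 bearing: y=sinΔλ·cosφ2=-0.64235319, x=cosφ1·sinφ2-sinφ1·cosφ2·cosΔλ=-0.75781726; θ=atan2(y, x)=-139.7142° <0 so +360° → 220.2858° ≈ 220.3°
Leg 7: φ1=-0.0326324, φ2=-1.2384682, Δφ=-1.2058358, Δλ=1.0824741 rad; a=sin²(Δφ/2)+cosφ1·cosφ2·sin²(Δλ/2)=0.4080920047; c=2·atan2(√a, √(1-a))=1.385929134; dist=6371·c=8829.755 ≈ 8829.8 km; running total=49394.6 km
Leg 7 bearing: y=sinΔλ·cosφ2=0.28811360, x=cosφ1·sinφ2-sinφ1·cosφ2·cosΔλ=-0.93978840; θ=atan2(y, x)=162.9559° ≈ 163.0°

Leg 1: dist=5153.9 km, bearing=146.0°
Leg 2: dist=7728.4 km, bearing=35.7°
Leg 3: dist=13582.8 km, bearing=209.6°
Leg 4: dist=2009.6 km, bearing=219.1°
Leg 5: dist=1351.9 km, bearing=223.7°
Leg 6: dist=10738.2 km, bearing=220.3°
Leg 7: dist=8829.8 km, bearing=163.0°
Total: 49394.6 km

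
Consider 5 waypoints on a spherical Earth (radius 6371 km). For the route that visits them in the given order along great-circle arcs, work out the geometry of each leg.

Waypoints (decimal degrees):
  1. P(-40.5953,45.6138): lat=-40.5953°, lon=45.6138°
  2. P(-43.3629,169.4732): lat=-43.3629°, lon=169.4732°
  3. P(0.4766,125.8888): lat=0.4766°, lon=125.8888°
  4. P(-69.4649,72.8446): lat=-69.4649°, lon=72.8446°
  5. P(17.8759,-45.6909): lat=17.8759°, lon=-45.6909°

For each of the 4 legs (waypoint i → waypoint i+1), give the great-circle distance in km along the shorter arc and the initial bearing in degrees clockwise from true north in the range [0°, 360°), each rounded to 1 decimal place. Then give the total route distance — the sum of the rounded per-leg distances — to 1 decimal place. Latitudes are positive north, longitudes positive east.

Leg 1: dist=9117.7 km, bearing=142.4°
Leg 2: dist=6516.9 km, bearing=306.1°
Leg 3: dist=8704.6 km, bearing=196.6°
Leg 4: dist=12959.4 km, bearing=249.2°
Total: 37298.6 km

Leg 1: φ1=-0.7085216, φ2=-0.7568254, Δφ=-0.0483037, Δλ=2.1617543 rad; a=sin²(Δφ/2)+cosφ1·cosφ2·sin²(Δλ/2)=0.4303925784; c=2·atan2(√a, √(1-a))=1.431127834; dist=6371·c=9117.715 ≈ 9117.7 km; running total=9117.7 km
Leg 1 bearing: y=sinΔλ·cosφ2=0.60372223, x=cosφ1·sinφ2-sinφ1·cosφ2·cosΔλ=-0.78494503; θ=atan2(y, x)=142.4352° ≈ 142.4°
Leg 2: φ1=-0.7568254, φ2=0.0083182, Δφ=0.7651436, Δλ=-0.7606913 rad; a=sin²(Δφ/2)+cosφ1·cosφ2·sin²(Δλ/2)=0.2395530512; c=2·atan2(√a, √(1-a))=1.022898527; dist=6371·c=6516.887 ≈ 6516.9 km; running total=15634.6 km
Leg 2 bearing: y=sinΔλ·cosφ2=-0.68939850, x=cosφ1·sinφ2-sinφ1·cosφ2·cosΔλ=0.50338778; θ=atan2(y, x)=-53.8637° <0 so +360° → 306.1363° ≈ 306.1°
Leg 3: φ1=0.0083182, φ2=-1.2123912, Δφ=-1.2207095, Δλ=-0.9257959 rad; a=sin²(Δφ/2)+cosφ1·cosφ2·sin²(Δλ/2)=0.3984538533; c=2·atan2(√a, √(1-a))=1.366281325; dist=6371·c=8704.578 ≈ 8704.6 km; running total=24339.2 km
Leg 3 bearing: y=sinΔλ·cosφ2=-0.28030904, x=cosφ1·sinφ2-sinφ1·cosφ2·cosΔλ=-0.93817928; θ=atan2(y, x)=-163.3649° <0 so +360° → 196.6351° ≈ 196.6°
Leg 4: φ1=-1.2123912, φ2=0.3119933, Δφ=1.5243845, Δλ=-2.0688348 rad; a=sin²(Δφ/2)+cosφ1·cosφ2·sin²(Δλ/2)=0.7234655831; c=2·atan2(√a, √(1-a))=2.034128195; dist=6371·c=12959.431 ≈ 12959.4 km; running total=37298.6 km
Leg 4 bearing: y=sinΔλ·cosφ2=-0.83610946, x=cosφ1·sinφ2-sinφ1·cosφ2·cosΔλ=-0.31807784; θ=atan2(y, x)=-110.8281° <0 so +360° → 249.1719° ≈ 249.2°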